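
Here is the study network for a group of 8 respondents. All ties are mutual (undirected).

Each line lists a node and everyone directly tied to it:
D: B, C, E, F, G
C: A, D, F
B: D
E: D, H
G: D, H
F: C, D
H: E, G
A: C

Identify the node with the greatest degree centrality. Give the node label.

Degrees — A:1, B:1, C:3, D:5, E:2, F:2, G:2, H:2.
The maximum is 5, attained only by D.

D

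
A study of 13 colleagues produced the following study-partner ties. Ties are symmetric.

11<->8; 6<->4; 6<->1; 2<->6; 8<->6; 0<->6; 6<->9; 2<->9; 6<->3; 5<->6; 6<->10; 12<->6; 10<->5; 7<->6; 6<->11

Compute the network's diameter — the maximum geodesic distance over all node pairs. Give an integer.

2

Eccentricity of each node (its greatest distance to any other): 0:2, 1:2, 2:2, 3:2, 4:2, 5:2, 6:1, 7:2, 8:2, 9:2, 10:2, 11:2, 12:2.
The maximum eccentricity is 2, realized for instance by the pair 2–0 via 2 – 6 – 0. So the diameter is 2.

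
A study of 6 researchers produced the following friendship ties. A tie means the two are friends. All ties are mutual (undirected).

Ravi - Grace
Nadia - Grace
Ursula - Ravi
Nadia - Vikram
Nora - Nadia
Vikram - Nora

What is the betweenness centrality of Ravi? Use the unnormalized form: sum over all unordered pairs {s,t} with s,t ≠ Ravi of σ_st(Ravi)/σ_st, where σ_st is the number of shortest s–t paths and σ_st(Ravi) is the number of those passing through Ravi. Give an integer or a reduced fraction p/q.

4

Pairs whose geodesics pass through Ravi — Ursula–Vikram: 1; Ursula–Nora: 1; Ursula–Nadia: 1; Ursula–Grace: 1.
All other pairs contribute 0.
Summing the contributions gives betweenness(Ravi) = 4.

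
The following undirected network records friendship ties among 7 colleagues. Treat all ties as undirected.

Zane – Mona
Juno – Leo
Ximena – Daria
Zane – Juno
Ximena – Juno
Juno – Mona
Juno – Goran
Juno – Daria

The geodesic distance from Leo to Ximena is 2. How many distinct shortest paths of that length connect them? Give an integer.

1

The shortest distance is 2, and the only length-2 path is Leo–Juno–Ximena. So there is exactly 1 shortest path.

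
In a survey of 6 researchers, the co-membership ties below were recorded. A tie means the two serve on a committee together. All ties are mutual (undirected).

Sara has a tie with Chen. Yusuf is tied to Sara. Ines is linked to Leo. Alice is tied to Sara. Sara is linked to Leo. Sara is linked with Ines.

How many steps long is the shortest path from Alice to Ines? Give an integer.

2

One shortest route is Alice – Sara – Ines, which uses 2 edges, and Alice and Ines are not directly tied, so nothing shorter exists. So d(Alice,Ines) = 2.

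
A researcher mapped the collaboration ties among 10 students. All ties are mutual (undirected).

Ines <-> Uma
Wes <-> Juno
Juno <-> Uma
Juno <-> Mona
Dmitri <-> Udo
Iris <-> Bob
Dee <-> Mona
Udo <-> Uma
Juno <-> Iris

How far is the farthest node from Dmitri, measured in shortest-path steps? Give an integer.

5

Distances from Dmitri: Bob:5, Dee:5, Ines:3, Iris:4, Juno:3, Mona:4, Udo:1, Uma:2, Wes:4.
The largest is 5 (to Bob and Dee), so the eccentricity of Dmitri is 5.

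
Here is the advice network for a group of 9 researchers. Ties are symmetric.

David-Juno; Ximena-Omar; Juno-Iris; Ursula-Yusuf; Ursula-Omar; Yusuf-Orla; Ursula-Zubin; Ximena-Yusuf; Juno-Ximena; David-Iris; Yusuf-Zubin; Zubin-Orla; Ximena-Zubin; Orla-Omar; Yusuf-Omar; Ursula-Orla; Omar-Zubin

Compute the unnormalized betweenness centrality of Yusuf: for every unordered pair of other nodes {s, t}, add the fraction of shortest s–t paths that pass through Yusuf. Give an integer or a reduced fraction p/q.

8/3

Pairs whose geodesics pass through Yusuf — Ursula–Ximena: 1/3; Ursula–Iris: 1/3; Ursula–David: 1/3; Ursula–Juno: 1/3; Ximena–Orla: 1/3; Orla–Iris: 1/3; Orla–David: 1/3; Orla–Juno: 1/3.
All other pairs contribute 0.
Summing the contributions gives betweenness(Yusuf) = 8/3.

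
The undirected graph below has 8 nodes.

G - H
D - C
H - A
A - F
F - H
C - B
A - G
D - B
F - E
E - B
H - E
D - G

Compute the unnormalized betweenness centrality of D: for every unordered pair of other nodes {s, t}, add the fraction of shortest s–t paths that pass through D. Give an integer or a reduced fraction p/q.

Pairs whose geodesics pass through D — B–G: 1; B–A: 1/3; C–G: 1; C–H: 1/2; C–A: 1.
All other pairs contribute 0.
Summing the contributions gives betweenness(D) = 23/6.

23/6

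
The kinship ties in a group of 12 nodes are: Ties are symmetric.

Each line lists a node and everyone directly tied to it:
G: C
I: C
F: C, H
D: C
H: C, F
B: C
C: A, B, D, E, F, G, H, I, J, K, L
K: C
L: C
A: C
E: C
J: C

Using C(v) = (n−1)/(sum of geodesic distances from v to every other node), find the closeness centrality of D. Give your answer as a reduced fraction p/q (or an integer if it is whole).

Distances from D: A:2, B:2, C:1, E:2, F:2, G:2, H:2, I:2, J:2, K:2, L:2. Sum = 21.
n = 12, so closeness = 11/21.

11/21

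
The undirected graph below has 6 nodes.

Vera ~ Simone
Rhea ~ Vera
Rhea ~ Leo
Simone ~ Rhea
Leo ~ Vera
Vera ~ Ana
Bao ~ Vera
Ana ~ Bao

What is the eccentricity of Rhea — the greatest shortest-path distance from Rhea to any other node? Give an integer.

2

Distances from Rhea: Ana:2, Bao:2, Leo:1, Simone:1, Vera:1.
The largest is 2 (to Ana and Bao), so the eccentricity of Rhea is 2.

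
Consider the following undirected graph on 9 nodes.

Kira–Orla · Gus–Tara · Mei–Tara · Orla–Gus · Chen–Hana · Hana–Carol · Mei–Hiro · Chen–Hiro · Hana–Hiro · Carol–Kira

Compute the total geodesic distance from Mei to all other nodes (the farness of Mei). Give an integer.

18

Distances from Mei: Carol:3, Chen:2, Gus:2, Hana:2, Hiro:1, Kira:4, Orla:3, Tara:1.
Sum = 3 + 2 + 2 + 2 + 1 + 4 + 3 + 1 = 18.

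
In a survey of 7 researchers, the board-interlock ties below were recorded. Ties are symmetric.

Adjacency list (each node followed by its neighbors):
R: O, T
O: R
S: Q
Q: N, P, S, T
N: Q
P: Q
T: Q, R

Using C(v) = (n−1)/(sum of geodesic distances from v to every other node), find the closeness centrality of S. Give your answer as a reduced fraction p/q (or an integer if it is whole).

3/7

Distances from S: N:2, O:4, P:2, Q:1, R:3, T:2. Sum = 14.
n = 7, so closeness = 6/14 = 3/7.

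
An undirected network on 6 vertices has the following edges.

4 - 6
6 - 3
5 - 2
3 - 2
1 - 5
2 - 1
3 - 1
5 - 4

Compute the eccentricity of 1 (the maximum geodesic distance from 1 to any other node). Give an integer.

Distances from 1: 2:1, 3:1, 4:2, 5:1, 6:2.
The largest is 2 (to 4 and 6), so the eccentricity of 1 is 2.

2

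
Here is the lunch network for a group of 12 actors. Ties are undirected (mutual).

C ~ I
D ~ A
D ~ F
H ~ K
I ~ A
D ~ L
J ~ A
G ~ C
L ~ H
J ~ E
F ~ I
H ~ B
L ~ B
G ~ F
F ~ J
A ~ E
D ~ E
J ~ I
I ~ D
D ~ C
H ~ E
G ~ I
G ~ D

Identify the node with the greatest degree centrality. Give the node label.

Degrees — A:4, B:2, C:3, D:7, E:4, F:4, G:4, H:4, I:6, J:4, K:1, L:3.
The maximum is 7, attained only by D.

D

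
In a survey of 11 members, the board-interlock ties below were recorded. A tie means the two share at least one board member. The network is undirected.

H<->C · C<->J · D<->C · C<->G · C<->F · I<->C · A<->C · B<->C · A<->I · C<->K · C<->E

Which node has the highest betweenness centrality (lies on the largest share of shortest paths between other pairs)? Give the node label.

C

Unnormalized betweenness of each node: A:0, B:0, C:44, D:0, E:0, F:0, G:0, H:0, I:0, J:0, K:0.
C has the largest value, 44, making it the main broker — the node through which the most shortest paths run.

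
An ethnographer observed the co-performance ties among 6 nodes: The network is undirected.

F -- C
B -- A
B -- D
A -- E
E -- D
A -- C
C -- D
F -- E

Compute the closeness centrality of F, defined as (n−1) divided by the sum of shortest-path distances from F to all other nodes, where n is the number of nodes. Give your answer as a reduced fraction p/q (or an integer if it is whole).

5/9

Distances from F: A:2, B:3, C:1, D:2, E:1. Sum = 9.
n = 6, so closeness = 5/9.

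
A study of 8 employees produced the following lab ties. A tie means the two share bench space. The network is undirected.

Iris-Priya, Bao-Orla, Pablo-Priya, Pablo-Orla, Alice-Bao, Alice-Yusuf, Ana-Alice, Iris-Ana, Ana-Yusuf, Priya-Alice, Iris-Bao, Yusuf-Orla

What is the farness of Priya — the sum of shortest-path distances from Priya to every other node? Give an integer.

Distances from Priya: Alice:1, Ana:2, Bao:2, Iris:1, Orla:2, Pablo:1, Yusuf:2.
Sum = 1 + 2 + 2 + 1 + 2 + 1 + 2 = 11.

11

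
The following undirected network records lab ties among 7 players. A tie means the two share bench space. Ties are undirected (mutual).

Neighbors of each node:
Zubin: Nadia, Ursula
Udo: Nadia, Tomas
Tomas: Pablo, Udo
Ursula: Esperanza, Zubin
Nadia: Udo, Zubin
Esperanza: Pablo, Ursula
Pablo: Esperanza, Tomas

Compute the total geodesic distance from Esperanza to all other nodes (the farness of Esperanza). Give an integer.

12

Distances from Esperanza: Nadia:3, Pablo:1, Tomas:2, Udo:3, Ursula:1, Zubin:2.
Sum = 3 + 1 + 2 + 3 + 1 + 2 = 12.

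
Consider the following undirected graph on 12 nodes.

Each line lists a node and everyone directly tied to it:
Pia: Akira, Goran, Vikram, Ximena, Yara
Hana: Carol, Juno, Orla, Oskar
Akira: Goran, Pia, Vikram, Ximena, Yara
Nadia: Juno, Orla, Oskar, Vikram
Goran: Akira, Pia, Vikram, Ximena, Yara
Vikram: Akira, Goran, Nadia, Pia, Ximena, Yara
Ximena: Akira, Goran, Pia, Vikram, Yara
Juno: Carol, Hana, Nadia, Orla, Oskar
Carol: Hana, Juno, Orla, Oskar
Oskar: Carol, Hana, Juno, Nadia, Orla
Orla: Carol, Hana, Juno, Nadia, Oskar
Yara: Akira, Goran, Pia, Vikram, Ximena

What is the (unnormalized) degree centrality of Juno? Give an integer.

5

Juno is directly tied to Carol, Hana, Nadia, Orla, and Oskar. That is 5 neighbors, so the degree of Juno is 5.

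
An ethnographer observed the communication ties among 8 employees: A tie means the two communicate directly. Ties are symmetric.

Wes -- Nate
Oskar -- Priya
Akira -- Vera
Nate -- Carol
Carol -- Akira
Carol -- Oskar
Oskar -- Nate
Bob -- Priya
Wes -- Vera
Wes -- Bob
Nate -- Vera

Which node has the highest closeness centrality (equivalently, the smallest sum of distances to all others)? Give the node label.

Farness (sum of distances to all others) for each node — Akira:14, Bob:14, Carol:12, Nate:10, Oskar:11, Priya:14, Vera:12, Wes:11.
The smallest farness is 10, for Nate, so Nate has the highest closeness.

Nate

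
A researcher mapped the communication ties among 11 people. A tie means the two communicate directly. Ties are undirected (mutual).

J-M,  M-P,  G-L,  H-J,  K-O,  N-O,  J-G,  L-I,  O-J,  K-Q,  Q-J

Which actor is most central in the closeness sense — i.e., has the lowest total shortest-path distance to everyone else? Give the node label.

Farness (sum of distances to all others) for each node — G:21, H:25, I:37, J:16, K:28, L:28, M:23, N:30, O:21, P:32, Q:23.
The smallest farness is 16, for J, so J has the highest closeness.

J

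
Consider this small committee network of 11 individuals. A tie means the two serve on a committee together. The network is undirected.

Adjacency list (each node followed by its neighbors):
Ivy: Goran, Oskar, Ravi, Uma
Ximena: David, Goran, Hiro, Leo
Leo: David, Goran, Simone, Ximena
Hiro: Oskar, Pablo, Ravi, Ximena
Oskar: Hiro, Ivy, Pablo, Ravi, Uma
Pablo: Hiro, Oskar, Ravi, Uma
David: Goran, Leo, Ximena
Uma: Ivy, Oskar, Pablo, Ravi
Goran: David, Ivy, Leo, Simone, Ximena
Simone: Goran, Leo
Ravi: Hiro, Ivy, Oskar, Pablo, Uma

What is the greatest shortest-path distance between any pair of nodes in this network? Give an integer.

Eccentricity of each node (its greatest distance to any other): David:3, Goran:3, Hiro:3, Ivy:2, Leo:3, Oskar:3, Pablo:4, Ravi:3, Simone:4, Uma:3, Ximena:3.
The maximum eccentricity is 4, realized for instance by the pair Simone–Pablo via Simone – Goran – Ivy – Uma – Pablo. So the diameter is 4.

4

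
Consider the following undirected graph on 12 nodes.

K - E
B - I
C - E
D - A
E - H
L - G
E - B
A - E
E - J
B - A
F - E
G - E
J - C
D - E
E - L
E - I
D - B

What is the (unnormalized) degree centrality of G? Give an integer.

2

G is directly tied to E and L. That is 2 neighbors, so the degree of G is 2.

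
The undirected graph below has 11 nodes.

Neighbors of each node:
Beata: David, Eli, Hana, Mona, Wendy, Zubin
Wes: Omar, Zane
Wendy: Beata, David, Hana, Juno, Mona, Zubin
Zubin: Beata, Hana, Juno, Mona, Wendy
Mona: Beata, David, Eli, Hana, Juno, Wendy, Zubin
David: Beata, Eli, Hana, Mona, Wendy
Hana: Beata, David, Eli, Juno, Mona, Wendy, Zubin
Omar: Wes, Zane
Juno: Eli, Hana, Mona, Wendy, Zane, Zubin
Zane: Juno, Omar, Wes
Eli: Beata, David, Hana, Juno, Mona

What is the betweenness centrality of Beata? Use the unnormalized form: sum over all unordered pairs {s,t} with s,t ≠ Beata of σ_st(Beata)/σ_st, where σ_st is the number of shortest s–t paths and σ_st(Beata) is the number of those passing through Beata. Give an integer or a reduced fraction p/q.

7/10

Pairs whose geodesics pass through Beata — Zubin–Eli: 1/4; Zubin–David: 1/4; Eli–Wendy: 1/5.
All other pairs contribute 0.
Summing the contributions gives betweenness(Beata) = 7/10.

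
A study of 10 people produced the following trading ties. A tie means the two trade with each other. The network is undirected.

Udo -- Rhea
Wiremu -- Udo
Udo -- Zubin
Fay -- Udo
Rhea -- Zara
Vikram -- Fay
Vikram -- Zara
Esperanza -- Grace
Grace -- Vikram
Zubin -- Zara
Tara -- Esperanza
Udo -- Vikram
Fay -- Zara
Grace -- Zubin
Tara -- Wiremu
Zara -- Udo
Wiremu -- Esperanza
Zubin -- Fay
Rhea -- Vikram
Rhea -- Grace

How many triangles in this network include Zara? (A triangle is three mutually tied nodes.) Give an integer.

Zara's neighbors: Fay, Rhea, Udo, Vikram, and Zubin.
Neighbor pairs that are themselves tied: Zara–Fay–Udo; Zara–Fay–Vikram; Zara–Fay–Zubin; Zara–Rhea–Udo; Zara–Rhea–Vikram; Zara–Udo–Vikram; Zara–Udo–Zubin. Each forms one triangle with Zara, for 7 in total.

7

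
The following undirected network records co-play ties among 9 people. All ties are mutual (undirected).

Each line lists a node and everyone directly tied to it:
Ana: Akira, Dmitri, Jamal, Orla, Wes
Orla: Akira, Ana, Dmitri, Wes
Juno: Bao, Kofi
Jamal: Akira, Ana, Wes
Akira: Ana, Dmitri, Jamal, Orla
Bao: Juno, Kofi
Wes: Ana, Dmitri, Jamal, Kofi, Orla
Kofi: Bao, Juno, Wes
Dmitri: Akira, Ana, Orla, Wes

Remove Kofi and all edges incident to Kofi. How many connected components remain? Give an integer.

Without Kofi, the remaining ties split the others into: {Bao, Juno}; {Akira, Ana, Dmitri, Jamal, Orla, Wes}.
That's 2 separate components.

2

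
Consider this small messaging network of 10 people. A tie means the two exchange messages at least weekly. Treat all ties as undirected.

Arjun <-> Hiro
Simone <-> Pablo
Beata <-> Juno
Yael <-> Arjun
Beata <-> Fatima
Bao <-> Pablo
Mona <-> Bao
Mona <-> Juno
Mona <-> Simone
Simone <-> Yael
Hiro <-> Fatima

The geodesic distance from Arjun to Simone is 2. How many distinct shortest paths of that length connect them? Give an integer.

1

The shortest distance is 2, and the only length-2 path is Arjun–Yael–Simone. So there is exactly 1 shortest path.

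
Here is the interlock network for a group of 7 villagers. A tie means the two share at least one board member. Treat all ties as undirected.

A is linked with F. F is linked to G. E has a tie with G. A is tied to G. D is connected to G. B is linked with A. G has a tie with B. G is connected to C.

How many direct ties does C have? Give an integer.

C is directly tied to G. That is 1 neighbor, so the degree of C is 1.

1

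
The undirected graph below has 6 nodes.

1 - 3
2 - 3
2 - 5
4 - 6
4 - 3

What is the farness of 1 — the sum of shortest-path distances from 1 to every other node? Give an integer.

Distances from 1: 2:2, 3:1, 4:2, 5:3, 6:3.
Sum = 2 + 1 + 2 + 3 + 3 = 11.

11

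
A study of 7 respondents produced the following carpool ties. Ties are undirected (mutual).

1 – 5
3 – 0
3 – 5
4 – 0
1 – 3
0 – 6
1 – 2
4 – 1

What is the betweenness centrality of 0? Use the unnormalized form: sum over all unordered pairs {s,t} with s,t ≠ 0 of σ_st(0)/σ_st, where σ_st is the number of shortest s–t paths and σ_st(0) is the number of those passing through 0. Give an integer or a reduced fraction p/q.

11/2

Pairs whose geodesics pass through 0 — 4–3: 1/2; 4–6: 1; 3–6: 1; 6–1: 2/2; 6–2: 2/2; 6–5: 1.
All other pairs contribute 0.
Summing the contributions gives betweenness(0) = 11/2.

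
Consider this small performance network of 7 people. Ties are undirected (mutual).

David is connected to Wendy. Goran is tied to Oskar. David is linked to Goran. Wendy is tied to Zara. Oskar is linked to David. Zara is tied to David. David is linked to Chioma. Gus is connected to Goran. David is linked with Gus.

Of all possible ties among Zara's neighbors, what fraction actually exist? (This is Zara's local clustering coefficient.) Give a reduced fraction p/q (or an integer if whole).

1

Zara's neighbors: David and Wendy (k = 2).
Possible neighbor pairs: C(2,2) = 1. Edges among them: David–Wendy → e = 1.
Clustering(Zara) = 1/1.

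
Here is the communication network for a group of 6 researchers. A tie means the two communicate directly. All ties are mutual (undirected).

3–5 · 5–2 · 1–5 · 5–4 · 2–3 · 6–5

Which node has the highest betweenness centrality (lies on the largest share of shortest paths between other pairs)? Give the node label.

Unnormalized betweenness of each node: 1:0, 2:0, 3:0, 4:0, 5:9, 6:0.
5 has the largest value, 9, making it the main broker — the node through which the most shortest paths run.

5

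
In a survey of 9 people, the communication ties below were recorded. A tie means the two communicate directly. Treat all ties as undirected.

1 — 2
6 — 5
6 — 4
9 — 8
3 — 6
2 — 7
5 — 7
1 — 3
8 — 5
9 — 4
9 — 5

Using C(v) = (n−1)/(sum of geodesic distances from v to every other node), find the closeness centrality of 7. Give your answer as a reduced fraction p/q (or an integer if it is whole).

Distances from 7: 1:2, 2:1, 3:3, 4:3, 5:1, 6:2, 8:2, 9:2. Sum = 16.
n = 9, so closeness = 8/16 = 1/2.

1/2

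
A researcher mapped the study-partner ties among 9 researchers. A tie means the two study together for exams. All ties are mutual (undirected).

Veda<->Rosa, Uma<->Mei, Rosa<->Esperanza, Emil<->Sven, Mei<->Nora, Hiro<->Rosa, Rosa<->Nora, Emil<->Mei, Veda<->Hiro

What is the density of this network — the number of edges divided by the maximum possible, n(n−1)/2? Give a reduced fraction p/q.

There are 9 edges and 9 nodes, so the maximum possible is C(9,2) = 36.
Density = 9/36 = 1/4.

1/4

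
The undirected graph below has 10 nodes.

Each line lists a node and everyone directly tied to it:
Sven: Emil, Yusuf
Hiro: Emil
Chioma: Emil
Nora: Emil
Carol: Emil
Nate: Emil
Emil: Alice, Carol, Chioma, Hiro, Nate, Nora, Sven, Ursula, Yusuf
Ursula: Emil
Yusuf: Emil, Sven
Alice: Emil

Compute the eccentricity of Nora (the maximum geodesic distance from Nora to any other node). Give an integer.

2

Distances from Nora: Alice:2, Carol:2, Chioma:2, Emil:1, Hiro:2, Nate:2, Sven:2, Ursula:2, Yusuf:2.
The largest is 2 (to Yusuf, Ursula, Nate, Alice, Chioma, Carol, Hiro, and Sven), so the eccentricity of Nora is 2.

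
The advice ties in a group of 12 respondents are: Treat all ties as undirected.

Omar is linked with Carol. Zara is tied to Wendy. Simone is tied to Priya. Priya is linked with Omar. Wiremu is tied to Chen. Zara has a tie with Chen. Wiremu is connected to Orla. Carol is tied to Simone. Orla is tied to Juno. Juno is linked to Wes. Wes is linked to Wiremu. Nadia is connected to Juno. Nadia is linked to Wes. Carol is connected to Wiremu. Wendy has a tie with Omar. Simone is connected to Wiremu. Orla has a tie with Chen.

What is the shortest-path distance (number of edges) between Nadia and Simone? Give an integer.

3

One shortest route is Nadia – Wes – Wiremu – Simone, which uses 3 edges, and at distance 2 from Nadia we only reach {Orla, Wiremu}, which does not include Simone. So d(Nadia,Simone) = 3.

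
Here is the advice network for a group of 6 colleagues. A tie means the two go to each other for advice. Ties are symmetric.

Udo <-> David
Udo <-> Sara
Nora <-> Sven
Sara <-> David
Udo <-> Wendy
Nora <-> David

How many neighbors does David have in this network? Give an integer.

David is directly tied to Nora, Sara, and Udo. That is 3 neighbors, so the degree of David is 3.

3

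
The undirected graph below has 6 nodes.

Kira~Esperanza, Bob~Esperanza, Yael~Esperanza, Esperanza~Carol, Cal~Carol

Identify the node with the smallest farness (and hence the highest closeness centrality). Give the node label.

Esperanza

Farness (sum of distances to all others) for each node — Bob:10, Cal:12, Carol:8, Esperanza:6, Kira:10, Yael:10.
The smallest farness is 6, for Esperanza, so Esperanza has the highest closeness.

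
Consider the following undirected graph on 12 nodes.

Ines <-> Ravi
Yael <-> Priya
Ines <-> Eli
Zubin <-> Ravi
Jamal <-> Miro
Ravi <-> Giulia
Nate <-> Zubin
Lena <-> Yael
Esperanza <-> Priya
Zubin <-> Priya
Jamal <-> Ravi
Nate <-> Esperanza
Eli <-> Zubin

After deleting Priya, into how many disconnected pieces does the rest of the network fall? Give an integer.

2

Without Priya, the remaining ties split the others into: {Eli, Esperanza, Giulia, Ines, Jamal, Miro, Nate, Ravi, Zubin}; {Lena, Yael}.
That's 2 separate components.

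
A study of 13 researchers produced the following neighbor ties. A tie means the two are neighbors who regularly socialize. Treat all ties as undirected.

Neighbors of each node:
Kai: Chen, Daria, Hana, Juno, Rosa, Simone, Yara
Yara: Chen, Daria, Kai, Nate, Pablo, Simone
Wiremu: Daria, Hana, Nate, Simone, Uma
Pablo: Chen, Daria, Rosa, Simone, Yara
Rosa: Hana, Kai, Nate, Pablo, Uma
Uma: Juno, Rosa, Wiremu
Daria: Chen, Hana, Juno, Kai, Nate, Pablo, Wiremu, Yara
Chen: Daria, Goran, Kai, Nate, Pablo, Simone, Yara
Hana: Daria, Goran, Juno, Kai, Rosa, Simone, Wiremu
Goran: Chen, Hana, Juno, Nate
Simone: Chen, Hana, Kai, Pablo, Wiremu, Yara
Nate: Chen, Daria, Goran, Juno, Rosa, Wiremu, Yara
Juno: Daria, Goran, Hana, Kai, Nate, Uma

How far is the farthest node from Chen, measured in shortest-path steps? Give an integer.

3

Distances from Chen: Daria:1, Goran:1, Hana:2, Juno:2, Kai:1, Nate:1, Pablo:1, Rosa:2, Simone:1, Uma:3, Wiremu:2, Yara:1.
The largest is 3 (to Uma), so the eccentricity of Chen is 3.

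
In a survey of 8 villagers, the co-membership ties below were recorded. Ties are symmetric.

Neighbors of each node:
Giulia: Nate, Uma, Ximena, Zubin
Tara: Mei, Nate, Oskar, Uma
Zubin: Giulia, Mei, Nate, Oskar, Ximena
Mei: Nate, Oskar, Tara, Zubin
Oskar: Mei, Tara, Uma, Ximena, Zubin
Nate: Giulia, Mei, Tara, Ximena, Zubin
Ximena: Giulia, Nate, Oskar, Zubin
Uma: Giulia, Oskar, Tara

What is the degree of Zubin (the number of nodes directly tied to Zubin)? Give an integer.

Zubin is directly tied to Giulia, Mei, Nate, Oskar, and Ximena. That is 5 neighbors, so the degree of Zubin is 5.

5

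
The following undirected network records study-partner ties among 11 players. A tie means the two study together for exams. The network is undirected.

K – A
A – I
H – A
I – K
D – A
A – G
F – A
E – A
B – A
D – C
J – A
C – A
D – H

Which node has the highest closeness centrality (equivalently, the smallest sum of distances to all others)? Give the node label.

A

Farness (sum of distances to all others) for each node — A:10, B:19, C:18, D:17, E:19, F:19, G:19, H:18, I:18, J:19, K:18.
The smallest farness is 10, for A, so A has the highest closeness.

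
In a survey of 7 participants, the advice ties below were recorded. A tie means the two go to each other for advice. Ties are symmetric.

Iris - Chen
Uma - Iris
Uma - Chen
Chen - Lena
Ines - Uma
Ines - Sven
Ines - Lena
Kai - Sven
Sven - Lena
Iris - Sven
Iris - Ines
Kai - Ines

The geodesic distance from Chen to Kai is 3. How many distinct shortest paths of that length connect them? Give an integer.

The shortest distance is 3. The length-3 paths are: Chen–Uma–Ines–Kai; Chen–Iris–Ines–Kai; Chen–Lena–Ines–Kai; Chen–Iris–Sven–Kai; Chen–Lena–Sven–Kai.
That gives 5 distinct shortest paths.

5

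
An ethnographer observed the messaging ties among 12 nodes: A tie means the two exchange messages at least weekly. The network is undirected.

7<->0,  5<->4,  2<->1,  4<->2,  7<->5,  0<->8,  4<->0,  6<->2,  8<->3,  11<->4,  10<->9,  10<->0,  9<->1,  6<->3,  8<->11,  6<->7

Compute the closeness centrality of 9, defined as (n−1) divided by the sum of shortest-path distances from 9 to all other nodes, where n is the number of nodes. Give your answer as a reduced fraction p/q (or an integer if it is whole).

Distances from 9: 0:2, 1:1, 2:2, 3:4, 4:3, 5:4, 6:3, 7:3, 8:3, 10:1, 11:4. Sum = 30.
n = 12, so closeness = 11/30.

11/30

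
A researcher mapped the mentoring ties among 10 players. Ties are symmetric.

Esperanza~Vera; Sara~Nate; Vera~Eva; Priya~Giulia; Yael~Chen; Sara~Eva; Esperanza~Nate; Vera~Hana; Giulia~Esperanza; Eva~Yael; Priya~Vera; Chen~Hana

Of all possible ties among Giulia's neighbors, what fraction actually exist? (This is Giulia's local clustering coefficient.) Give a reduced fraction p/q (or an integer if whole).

Giulia's neighbors: Esperanza and Priya (k = 2).
Possible neighbor pairs: C(2,2) = 1. Edges among them: none → e = 0.
Clustering(Giulia) = 0/1.

0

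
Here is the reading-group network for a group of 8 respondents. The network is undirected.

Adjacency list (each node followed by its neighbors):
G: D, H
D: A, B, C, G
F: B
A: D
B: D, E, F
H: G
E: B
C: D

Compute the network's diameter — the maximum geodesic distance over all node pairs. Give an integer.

Eccentricity of each node (its greatest distance to any other): A:3, B:3, C:3, D:2, E:4, F:4, G:3, H:4.
The maximum eccentricity is 4, realized for instance by the pair H–E via H – G – D – B – E. So the diameter is 4.

4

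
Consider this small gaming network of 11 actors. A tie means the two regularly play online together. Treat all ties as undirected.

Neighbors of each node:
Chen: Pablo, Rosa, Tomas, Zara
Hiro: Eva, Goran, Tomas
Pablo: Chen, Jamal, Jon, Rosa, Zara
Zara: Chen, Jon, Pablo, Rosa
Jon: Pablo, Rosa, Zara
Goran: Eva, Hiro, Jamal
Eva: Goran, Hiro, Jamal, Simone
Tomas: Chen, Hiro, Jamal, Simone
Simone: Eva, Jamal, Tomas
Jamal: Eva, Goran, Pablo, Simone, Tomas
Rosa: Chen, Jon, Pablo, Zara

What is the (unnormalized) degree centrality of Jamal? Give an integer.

Jamal is directly tied to Eva, Goran, Pablo, Simone, and Tomas. That is 5 neighbors, so the degree of Jamal is 5.

5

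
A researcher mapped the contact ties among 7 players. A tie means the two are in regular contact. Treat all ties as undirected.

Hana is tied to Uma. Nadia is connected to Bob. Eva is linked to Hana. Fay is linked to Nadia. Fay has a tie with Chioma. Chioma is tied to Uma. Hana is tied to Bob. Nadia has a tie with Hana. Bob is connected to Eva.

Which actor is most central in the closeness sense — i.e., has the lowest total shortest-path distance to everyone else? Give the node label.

Farness (sum of distances to all others) for each node — Bob:10, Chioma:12, Eva:12, Fay:11, Hana:8, Nadia:9, Uma:10.
The smallest farness is 8, for Hana, so Hana has the highest closeness.

Hana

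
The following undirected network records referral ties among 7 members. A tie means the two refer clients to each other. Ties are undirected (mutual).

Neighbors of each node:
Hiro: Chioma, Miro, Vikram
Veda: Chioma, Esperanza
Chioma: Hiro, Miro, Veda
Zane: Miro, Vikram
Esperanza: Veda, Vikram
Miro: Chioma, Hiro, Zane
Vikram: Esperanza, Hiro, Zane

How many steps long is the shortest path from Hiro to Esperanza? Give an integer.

2

One shortest route is Hiro – Vikram – Esperanza, which uses 2 edges, and Hiro and Esperanza are not directly tied, so nothing shorter exists. So d(Hiro,Esperanza) = 2.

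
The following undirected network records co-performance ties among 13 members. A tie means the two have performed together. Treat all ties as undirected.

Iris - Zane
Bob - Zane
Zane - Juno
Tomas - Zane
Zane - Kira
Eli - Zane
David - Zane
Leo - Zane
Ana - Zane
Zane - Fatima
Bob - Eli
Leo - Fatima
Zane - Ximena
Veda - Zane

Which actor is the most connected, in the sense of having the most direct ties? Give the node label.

Zane

Degrees — Ana:1, Bob:2, David:1, Eli:2, Fatima:2, Iris:1, Juno:1, Kira:1, Leo:2, Tomas:1, Veda:1, Ximena:1, Zane:12.
The maximum is 12, attained only by Zane.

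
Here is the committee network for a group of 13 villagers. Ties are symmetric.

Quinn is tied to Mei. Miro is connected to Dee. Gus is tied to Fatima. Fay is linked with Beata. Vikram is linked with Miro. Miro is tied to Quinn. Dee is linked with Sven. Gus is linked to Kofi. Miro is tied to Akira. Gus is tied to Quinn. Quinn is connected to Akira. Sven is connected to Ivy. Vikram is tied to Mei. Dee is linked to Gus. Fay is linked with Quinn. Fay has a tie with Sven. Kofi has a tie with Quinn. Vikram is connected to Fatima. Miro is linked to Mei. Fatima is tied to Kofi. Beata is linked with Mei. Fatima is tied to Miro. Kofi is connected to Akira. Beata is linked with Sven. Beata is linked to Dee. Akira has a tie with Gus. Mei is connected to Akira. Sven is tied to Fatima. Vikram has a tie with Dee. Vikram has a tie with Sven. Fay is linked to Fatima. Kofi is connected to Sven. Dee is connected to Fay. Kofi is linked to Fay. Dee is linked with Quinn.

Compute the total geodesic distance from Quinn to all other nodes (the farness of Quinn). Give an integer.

Distances from Quinn: Akira:1, Beata:2, Dee:1, Fatima:2, Fay:1, Gus:1, Ivy:3, Kofi:1, Mei:1, Miro:1, Sven:2, Vikram:2.
Sum = 1 + 2 + 1 + 2 + 1 + 1 + 3 + 1 + 1 + 1 + 2 + 2 = 18.

18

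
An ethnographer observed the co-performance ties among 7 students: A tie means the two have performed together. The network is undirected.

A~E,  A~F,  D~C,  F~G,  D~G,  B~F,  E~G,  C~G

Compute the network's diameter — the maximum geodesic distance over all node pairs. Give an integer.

3

Eccentricity of each node (its greatest distance to any other): A:3, B:3, C:3, D:3, E:3, F:2, G:2.
The maximum eccentricity is 3, realized for instance by the pair A–D via A – F – G – D. So the diameter is 3.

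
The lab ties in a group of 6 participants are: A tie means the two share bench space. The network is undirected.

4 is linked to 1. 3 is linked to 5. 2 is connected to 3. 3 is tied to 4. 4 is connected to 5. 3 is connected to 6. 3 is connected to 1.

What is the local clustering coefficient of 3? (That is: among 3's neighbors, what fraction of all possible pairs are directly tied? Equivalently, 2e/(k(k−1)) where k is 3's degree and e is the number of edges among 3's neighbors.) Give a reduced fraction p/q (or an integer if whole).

3's neighbors: 1, 2, 4, 5, and 6 (k = 5).
Possible neighbor pairs: C(5,2) = 10. Edges among them: 1–4, 4–5 → e = 2.
Clustering(3) = 2/10 = 1/5.

1/5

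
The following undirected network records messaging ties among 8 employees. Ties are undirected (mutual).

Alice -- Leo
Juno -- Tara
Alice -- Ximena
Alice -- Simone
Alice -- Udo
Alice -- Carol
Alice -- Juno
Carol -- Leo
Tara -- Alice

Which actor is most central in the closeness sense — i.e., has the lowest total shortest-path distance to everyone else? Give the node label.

Alice

Farness (sum of distances to all others) for each node — Alice:7, Carol:12, Juno:12, Leo:12, Simone:13, Tara:12, Udo:13, Ximena:13.
The smallest farness is 7, for Alice, so Alice has the highest closeness.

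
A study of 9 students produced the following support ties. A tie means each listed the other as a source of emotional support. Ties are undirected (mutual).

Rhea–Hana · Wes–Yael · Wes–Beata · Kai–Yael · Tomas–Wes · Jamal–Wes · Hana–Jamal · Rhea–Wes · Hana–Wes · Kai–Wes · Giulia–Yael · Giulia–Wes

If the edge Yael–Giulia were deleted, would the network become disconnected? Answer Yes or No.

Even without that edge, Yael still reaches Giulia via Yael – Wes – Giulia, so the network stays connected. Not a bridge.

No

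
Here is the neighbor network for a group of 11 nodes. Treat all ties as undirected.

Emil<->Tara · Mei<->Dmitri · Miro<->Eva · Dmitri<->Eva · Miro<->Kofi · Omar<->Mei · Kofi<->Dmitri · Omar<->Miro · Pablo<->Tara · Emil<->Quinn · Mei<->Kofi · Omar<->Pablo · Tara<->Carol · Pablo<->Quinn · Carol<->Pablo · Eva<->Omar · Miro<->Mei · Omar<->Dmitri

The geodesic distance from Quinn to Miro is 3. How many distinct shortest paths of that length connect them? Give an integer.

The shortest distance is 3, and the only length-3 path is Quinn–Pablo–Omar–Miro. So there is exactly 1 shortest path.

1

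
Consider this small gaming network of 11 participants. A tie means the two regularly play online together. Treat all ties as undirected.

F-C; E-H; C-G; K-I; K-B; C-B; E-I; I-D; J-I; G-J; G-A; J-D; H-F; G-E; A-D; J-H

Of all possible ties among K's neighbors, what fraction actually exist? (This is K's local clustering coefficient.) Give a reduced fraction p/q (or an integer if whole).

K's neighbors: B and I (k = 2).
Possible neighbor pairs: C(2,2) = 1. Edges among them: none → e = 0.
Clustering(K) = 0/1.

0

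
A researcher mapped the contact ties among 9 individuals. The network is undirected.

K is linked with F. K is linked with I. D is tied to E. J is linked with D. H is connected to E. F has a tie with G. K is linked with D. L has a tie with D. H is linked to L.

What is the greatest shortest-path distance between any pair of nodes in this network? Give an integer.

Eccentricity of each node (its greatest distance to any other): D:3, E:4, F:4, G:5, H:5, I:4, J:4, K:3, L:4.
The maximum eccentricity is 5, realized for instance by the pair H–G via H – E – D – K – F – G. So the diameter is 5.

5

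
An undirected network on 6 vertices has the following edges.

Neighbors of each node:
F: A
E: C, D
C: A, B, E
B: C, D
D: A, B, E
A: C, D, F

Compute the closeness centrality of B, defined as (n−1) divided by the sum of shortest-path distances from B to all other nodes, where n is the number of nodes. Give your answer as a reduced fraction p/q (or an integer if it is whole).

5/9

Distances from B: A:2, C:1, D:1, E:2, F:3. Sum = 9.
n = 6, so closeness = 5/9.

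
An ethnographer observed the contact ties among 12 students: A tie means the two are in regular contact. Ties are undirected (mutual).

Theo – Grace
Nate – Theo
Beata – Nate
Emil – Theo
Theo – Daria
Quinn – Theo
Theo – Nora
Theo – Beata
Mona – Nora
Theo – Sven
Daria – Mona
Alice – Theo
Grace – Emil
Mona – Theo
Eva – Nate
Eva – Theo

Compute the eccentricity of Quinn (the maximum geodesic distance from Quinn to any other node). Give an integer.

2

Distances from Quinn: Alice:2, Beata:2, Daria:2, Emil:2, Eva:2, Grace:2, Mona:2, Nate:2, Nora:2, Sven:2, Theo:1.
The largest is 2 (to Alice, Grace, Emil, Nora, Beata, Nate, Daria, Eva, Mona, and Sven), so the eccentricity of Quinn is 2.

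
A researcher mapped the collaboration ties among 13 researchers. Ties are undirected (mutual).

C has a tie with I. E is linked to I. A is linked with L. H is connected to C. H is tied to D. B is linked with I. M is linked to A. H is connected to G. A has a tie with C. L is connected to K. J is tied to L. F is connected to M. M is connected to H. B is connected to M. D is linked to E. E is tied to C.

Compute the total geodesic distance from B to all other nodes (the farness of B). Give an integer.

29

Distances from B: A:2, C:2, D:3, E:2, F:2, G:3, H:2, I:1, J:4, K:4, L:3, M:1.
Sum = 2 + 2 + 3 + 2 + 2 + 3 + 2 + 1 + 4 + 4 + 3 + 1 = 29.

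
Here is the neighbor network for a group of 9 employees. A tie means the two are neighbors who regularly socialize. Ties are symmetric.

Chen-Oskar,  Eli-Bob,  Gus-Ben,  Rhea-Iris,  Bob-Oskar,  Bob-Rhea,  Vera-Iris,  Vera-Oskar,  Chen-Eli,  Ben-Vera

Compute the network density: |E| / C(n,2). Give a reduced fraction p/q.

There are 10 edges and 9 nodes, so the maximum possible is C(9,2) = 36.
Density = 10/36 = 5/18.

5/18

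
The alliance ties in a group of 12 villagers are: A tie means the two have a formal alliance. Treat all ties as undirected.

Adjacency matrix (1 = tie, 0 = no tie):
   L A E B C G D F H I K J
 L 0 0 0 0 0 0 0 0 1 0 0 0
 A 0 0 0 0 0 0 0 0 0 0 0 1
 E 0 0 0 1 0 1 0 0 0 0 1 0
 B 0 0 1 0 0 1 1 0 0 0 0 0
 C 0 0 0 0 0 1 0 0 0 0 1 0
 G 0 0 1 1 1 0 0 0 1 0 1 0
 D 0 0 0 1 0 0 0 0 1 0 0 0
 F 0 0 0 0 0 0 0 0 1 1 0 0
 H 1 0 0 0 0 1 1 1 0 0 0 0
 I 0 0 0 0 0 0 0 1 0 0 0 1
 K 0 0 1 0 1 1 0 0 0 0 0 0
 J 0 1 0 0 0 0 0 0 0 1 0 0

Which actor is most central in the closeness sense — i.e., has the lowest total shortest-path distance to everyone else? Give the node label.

Farness (sum of distances to all others) for each node — A:49, B:30, C:32, D:28, E:30, F:25, G:23, H:21, I:31, J:39, K:31, L:31.
The smallest farness is 21, for H, so H has the highest closeness.

H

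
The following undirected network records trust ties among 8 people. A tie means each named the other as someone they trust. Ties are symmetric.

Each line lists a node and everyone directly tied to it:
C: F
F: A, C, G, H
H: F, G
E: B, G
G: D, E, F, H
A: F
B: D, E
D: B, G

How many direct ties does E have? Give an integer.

2

E is directly tied to B and G. That is 2 neighbors, so the degree of E is 2.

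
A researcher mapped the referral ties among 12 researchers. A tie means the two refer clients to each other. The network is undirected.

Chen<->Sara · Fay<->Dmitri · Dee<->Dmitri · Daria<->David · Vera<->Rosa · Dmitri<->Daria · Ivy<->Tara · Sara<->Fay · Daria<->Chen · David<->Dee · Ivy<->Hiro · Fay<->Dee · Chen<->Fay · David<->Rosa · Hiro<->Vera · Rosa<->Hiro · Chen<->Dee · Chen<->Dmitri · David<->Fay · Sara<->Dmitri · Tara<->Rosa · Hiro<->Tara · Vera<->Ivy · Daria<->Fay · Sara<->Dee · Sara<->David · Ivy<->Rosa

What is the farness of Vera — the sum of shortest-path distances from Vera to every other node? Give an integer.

Distances from Vera: Chen:4, Daria:3, David:2, Dee:3, Dmitri:4, Fay:3, Hiro:1, Ivy:1, Rosa:1, Sara:3, Tara:2.
Sum = 4 + 3 + 2 + 3 + 4 + 3 + 1 + 1 + 1 + 3 + 2 = 27.

27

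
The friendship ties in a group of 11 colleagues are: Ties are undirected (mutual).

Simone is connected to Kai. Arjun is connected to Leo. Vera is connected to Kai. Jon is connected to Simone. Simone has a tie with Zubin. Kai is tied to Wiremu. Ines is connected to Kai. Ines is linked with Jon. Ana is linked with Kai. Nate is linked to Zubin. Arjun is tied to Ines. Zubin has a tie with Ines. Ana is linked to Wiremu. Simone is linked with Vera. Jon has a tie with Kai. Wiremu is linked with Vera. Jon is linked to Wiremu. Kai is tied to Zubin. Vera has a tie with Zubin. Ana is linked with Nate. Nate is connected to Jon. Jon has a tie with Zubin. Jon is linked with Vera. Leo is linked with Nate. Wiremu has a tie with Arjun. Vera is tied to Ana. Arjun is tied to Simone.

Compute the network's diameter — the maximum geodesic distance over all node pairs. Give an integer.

3

Eccentricity of each node (its greatest distance to any other): Ana:2, Arjun:2, Ines:2, Jon:2, Kai:3, Leo:3, Nate:2, Simone:2, Vera:3, Wiremu:2, Zubin:2.
The maximum eccentricity is 3, realized for instance by the pair Vera–Leo via Vera – Ana – Nate – Leo. So the diameter is 3.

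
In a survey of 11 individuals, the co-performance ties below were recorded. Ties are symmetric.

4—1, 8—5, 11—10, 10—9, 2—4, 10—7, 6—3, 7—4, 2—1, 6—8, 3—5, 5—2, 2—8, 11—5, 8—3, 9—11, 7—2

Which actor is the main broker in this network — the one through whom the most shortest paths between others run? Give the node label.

Unnormalized betweenness of each node: 1:0, 2:16, 3:11/6, 4:4/3, 5:27/2, 6:0, 7:13/2, 8:49/6, 9:0, 10:14/3, 11:8.
2 has the largest value, 16, making it the main broker — the node through which the most shortest paths run.

2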